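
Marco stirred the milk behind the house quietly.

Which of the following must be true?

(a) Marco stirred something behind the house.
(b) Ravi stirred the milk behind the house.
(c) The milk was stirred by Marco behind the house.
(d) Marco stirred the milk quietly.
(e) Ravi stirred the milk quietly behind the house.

(a), (c), (d)

(a) Entailed — this follows by dropping conjuncts from the stirring event's description.
(b) Not entailed — the passage has Marco stirring the milk, not Ravi.
(c) Entailed — the original entails any weakening of itself; this just drops 'quietly'.
(d) Entailed — dropping 'behind the house' leaves a sub-description the original still satisfies.
(e) Not entailed — the passage has Marco stirring the milk, not Ravi.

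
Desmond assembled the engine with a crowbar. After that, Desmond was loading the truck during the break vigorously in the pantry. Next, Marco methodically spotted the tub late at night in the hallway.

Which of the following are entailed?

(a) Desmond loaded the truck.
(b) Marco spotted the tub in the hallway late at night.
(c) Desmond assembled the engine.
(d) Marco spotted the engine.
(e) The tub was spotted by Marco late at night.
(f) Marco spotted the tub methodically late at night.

(a) Not entailed — 'was loading' is progressive on an accomplishment; it does not entail the completed 'loaded'.
(b) Entailed — every conjunct here is already in the original spotting event.
(c) Entailed — every conjunct here is already in the original assembling event.
(d) Not entailed — Marco spotted the tub, not the engine; the engine belongs to the assembling event.
(e) Entailed — this follows by dropping conjuncts from the spotting event's description.
(f) Entailed — this follows by dropping conjuncts from the spotting event's description.

(b), (c), (e), (f)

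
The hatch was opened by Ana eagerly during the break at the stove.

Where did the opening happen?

'at the stove' marks the location of the opening event.

at the stove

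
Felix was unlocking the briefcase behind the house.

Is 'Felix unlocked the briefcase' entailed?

'was unlocking' is progressive; for an accomplishment like 'unlock the briefcase', it doesn't entail completion.

no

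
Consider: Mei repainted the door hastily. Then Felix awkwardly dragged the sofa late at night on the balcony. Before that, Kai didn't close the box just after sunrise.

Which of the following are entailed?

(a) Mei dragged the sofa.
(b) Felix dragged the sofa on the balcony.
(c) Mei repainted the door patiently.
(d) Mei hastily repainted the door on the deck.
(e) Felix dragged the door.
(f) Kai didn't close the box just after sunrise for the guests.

(a) Not entailed — the passage has Felix dragging the sofa, not Mei.
(b) Entailed — this follows by dropping conjuncts from the dragging event's description.
(c) Not entailed — 'patiently' adds a manner not in (and inconsistent with) the original.
(d) Not entailed — 'on the deck' adds information not in the original event.
(e) Not entailed — Felix dragged the sofa, not the door; the door belongs to the repainting event.
(f) Entailed — under negation, adding a further restriction is entailed: if no such closing event occurred, none occurred for the guests either.

(b), (f)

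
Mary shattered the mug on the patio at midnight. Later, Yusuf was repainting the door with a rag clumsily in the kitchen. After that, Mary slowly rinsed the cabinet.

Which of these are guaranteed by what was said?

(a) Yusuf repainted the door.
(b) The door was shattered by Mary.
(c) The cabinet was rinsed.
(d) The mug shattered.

(c), (d)

(a) Not entailed — 'was repainting' is progressive on an accomplishment; it does not entail the completed 'repainted'.
(b) Not entailed — Mary shattered the mug, not the door; the door belongs to the repainting event.
(c) Entailed — every conjunct here is already in the original rinsing event.
(d) Entailed — 'Mary shattered the mug' is causative; it entails the inchoative 'the mug shattered'.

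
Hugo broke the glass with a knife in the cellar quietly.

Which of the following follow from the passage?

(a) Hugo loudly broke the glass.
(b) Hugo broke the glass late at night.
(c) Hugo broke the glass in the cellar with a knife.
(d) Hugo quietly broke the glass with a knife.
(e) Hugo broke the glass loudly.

(c), (d)

(a) Not entailed — 'loudly' adds a manner not in (and inconsistent with) the original.
(b) Not entailed — 'late at night' adds information not in the original event.
(c) Entailed — this follows by dropping conjuncts from the breaking event's description.
(d) Entailed — this follows by dropping conjuncts from the breaking event's description.
(e) Not entailed — 'loudly' adds a manner not in (and inconsistent with) the original.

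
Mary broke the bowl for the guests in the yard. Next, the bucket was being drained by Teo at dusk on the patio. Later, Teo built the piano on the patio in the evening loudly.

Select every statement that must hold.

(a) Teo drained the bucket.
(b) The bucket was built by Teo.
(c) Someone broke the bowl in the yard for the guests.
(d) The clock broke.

(a) Not entailed — 'was draining' is progressive on an accomplishment; it does not entail the completed 'drained'.
(b) Not entailed — Teo built the piano, not the bucket; the bucket belongs to the draining event.
(c) Entailed — the original entails any weakening of itself; this just generalizes the agent.
(d) Not entailed — the bowl is what broke, not the clock.

(c)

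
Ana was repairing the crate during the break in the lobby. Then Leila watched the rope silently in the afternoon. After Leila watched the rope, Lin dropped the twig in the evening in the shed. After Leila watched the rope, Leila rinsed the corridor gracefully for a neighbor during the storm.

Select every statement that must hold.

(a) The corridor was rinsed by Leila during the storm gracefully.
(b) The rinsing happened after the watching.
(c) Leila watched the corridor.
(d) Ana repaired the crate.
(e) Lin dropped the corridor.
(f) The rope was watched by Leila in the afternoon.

(a) Entailed — this follows by dropping conjuncts from the rinsing event's description.
(b) Entailed — the narrative places the watching before the rinsing.
(c) Not entailed — Leila watched the rope, not the corridor; the corridor belongs to the rinsing event.
(d) Not entailed — 'was repairing' is progressive on an accomplishment; it does not entail the completed 'repaired'.
(e) Not entailed — Lin dropped the twig, not the corridor; the corridor belongs to the rinsing event.
(f) Entailed — every conjunct here is already in the original watching event.

(a), (b), (f)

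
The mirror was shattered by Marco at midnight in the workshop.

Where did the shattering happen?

in the workshop

'in the workshop' marks the location of the shattering event.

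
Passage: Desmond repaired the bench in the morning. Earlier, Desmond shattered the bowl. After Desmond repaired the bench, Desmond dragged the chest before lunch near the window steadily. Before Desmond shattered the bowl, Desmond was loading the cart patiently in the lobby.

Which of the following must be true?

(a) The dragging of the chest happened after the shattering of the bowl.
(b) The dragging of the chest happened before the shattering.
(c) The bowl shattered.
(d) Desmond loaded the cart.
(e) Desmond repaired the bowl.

(a) Entailed — the narrative places the shattering before the dragging.
(b) Not entailed — the narrative places the shattering before the dragging, not after.
(c) Entailed — 'Desmond shattered the bowl' is causative; it entails the inchoative 'the bowl shattered'.
(d) Not entailed — 'was loading' is progressive on an accomplishment; it does not entail the completed 'loaded'.
(e) Not entailed — Desmond repaired the bench, not the bowl; the bowl belongs to the shattering event.

(a), (c)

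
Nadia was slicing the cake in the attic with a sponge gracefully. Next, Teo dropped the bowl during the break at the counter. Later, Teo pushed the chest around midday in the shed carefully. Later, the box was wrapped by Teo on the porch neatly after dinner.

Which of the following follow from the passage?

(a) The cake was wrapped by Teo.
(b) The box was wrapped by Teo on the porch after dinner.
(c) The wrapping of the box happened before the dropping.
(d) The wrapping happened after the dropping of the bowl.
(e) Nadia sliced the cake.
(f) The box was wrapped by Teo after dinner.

(b), (d), (f)

(a) Not entailed — Teo wrapped the box, not the cake; the cake belongs to the slicing event.
(b) Entailed — dropping 'neatly' leaves a sub-description the original still satisfies.
(c) Not entailed — the narrative places the dropping before the wrapping, not after.
(d) Entailed — the narrative places the dropping before the wrapping.
(e) Not entailed — 'was slicing' is progressive on an accomplishment; it does not entail the completed 'sliced'.
(f) Entailed — dropping 'on the porch', 'neatly' leaves a sub-description the original still satisfies.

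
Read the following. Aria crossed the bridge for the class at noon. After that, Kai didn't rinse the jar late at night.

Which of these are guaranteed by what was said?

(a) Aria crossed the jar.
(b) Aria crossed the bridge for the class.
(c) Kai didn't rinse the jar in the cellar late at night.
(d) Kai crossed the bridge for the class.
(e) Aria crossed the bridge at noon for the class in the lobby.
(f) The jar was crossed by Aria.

(a) Not entailed — Aria crossed the bridge, not the jar; the jar belongs to the rinsing event.
(b) Entailed — this follows by dropping conjuncts from the crossing event's description.
(c) Entailed — under negation, adding a further restriction is entailed: if no such rinsing event occurred, none occurred in the cellar either.
(d) Not entailed — the passage has Aria crossing the bridge, not Kai.
(e) Not entailed — 'in the lobby' adds information not in the original event.
(f) Not entailed — Aria crossed the bridge, not the jar; the jar belongs to the rinsing event.

(b), (c)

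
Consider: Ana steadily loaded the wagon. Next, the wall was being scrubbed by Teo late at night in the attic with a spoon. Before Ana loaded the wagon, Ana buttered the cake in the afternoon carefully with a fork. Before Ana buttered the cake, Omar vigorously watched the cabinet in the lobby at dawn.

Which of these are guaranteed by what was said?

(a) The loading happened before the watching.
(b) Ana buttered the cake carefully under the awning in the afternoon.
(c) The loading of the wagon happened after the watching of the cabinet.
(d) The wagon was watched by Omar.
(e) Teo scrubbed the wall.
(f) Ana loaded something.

(a) Not entailed — the narrative places the watching before the loading, not after.
(b) Not entailed — 'under the awning' adds information not in the original event.
(c) Entailed — the narrative places the watching before the loading.
(d) Not entailed — Omar watched the cabinet, not the wagon; the wagon belongs to the loading event.
(e) Entailed — 'scrub' is an activity; 'was scrubbing' entails that some scrubbing happened, so 'scrubbed' holds.
(f) Entailed — dropping 'steadily' and generalizing the patient leaves a sub-description the original still satisfies.

(c), (e), (f)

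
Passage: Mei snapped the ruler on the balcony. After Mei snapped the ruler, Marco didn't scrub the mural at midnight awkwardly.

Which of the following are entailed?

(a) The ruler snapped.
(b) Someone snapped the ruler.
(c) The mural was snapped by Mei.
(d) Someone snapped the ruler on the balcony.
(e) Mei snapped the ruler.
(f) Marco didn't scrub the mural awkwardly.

(a), (b), (d), (e)

(a) Entailed — 'Mei snapped the ruler' is causative; it entails the inchoative 'the ruler snapped'.
(b) Entailed — this follows by dropping conjuncts from the snapping event's description.
(c) Not entailed — Mei snapped the ruler, not the mural; the mural belongs to the scrubbing event.
(d) Entailed — the original entails any weakening of itself; this just generalizes the agent.
(e) Entailed — the original entails any weakening of itself; this just drops 'on the balcony'.
(f) Not entailed — dropping 'at midnight' under negation is not valid — the original leaves open that Marco scrubbed the mural some other way.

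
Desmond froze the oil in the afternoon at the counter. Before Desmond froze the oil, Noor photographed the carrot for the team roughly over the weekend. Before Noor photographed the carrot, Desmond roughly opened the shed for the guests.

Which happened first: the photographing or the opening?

The connectives place the opening before the photographing.

the opening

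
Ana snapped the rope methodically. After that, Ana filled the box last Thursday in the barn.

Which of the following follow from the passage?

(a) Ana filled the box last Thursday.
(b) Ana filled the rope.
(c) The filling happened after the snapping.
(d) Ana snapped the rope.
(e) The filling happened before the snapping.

(a), (c), (d)

(a) Entailed — the original entails any weakening of itself; this just drops 'in the barn'.
(b) Not entailed — Ana filled the box, not the rope; the rope belongs to the snapping event.
(c) Entailed — the narrative places the snapping before the filling.
(d) Entailed — this follows by dropping conjuncts from the snapping event's description.
(e) Not entailed — the narrative places the snapping before the filling, not after.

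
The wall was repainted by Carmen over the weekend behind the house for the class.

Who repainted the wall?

Carmen

'Carmen' marks the agent of the repainting event.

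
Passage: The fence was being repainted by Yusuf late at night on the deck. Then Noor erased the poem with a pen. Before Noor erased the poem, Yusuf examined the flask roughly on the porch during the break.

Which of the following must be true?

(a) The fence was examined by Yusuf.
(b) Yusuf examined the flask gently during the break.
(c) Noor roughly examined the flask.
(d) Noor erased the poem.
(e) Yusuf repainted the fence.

(d)

(a) Not entailed — Yusuf examined the flask, not the fence; the fence belongs to the repainting event.
(b) Not entailed — 'gently' adds a manner not in (and inconsistent with) the original.
(c) Not entailed — the passage has Yusuf examining the flask, not Noor.
(d) Entailed — this follows by dropping conjuncts from the erasing event's description.
(e) Not entailed — 'was repainting' is progressive on an accomplishment; it does not entail the completed 'repainted'.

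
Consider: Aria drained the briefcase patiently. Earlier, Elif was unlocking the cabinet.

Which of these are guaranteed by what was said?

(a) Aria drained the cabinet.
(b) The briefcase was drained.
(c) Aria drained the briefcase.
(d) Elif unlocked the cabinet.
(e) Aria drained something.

(b), (c), (e)

(a) Not entailed — Aria drained the briefcase, not the cabinet; the cabinet belongs to the unlocking event.
(b) Entailed — this follows by dropping conjuncts from the draining event's description.
(c) Entailed — dropping 'patiently' leaves a sub-description the original still satisfies.
(d) Not entailed — 'was unlocking' is progressive on an accomplishment; it does not entail the completed 'unlocked'.
(e) Entailed — every conjunct here is already in the original draining event.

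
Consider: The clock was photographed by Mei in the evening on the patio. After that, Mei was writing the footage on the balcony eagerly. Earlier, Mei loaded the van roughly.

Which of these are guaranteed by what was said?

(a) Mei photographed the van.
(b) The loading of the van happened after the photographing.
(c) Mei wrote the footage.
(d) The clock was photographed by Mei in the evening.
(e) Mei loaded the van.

(a) Not entailed — Mei photographed the clock, not the van; the van belongs to the loading event.
(b) Not entailed — the narrative doesn't order the photographing relative to the loading.
(c) Not entailed — 'was writing' is progressive on an accomplishment; it does not entail the completed 'wrote'.
(d) Entailed — the original entails any weakening of itself; this just drops 'on the patio'.
(e) Entailed — dropping 'roughly' leaves a sub-description the original still satisfies.

(d), (e)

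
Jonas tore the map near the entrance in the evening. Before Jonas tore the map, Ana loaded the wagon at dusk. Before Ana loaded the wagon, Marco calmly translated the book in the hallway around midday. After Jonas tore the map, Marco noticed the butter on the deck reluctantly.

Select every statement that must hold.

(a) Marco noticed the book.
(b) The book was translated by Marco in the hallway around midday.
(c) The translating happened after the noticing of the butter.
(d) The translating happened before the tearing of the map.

(b), (d)

(a) Not entailed — Marco noticed the butter, not the book; the book belongs to the translating event.
(b) Entailed — dropping 'calmly' leaves a sub-description the original still satisfies.
(c) Not entailed — the narrative places the translating before the noticing, not after.
(d) Entailed — the narrative places the translating before the tearing.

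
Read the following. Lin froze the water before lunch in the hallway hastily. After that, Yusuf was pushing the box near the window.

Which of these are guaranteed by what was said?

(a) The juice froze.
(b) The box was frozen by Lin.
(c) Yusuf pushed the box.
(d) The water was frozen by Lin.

(a) Not entailed — the water is what froze, not the juice.
(b) Not entailed — Lin froze the water, not the box; the box belongs to the pushing event.
(c) Entailed — 'push' is an activity; 'was pushing' entails that some pushing happened, so 'pushed' holds.
(d) Entailed — dropping 'hastily', 'before lunch', 'in the hallway' leaves a sub-description the original still satisfies.

(c), (d)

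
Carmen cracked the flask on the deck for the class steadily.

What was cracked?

the flask

'the flask' marks the patient of the cracking event.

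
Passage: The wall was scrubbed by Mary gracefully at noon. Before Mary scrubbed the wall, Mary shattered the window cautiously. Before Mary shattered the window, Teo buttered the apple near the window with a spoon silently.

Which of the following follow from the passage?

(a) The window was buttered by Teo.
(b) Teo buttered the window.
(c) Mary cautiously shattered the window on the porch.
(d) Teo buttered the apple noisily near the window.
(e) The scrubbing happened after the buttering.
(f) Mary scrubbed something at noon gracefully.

(a) Not entailed — Teo buttered the apple, not the window; the window belongs to the shattering event.
(b) Not entailed — Teo buttered the apple, not the window; the window belongs to the shattering event.
(c) Not entailed — 'on the porch' adds information not in the original event.
(d) Not entailed — 'noisily' adds a manner not in (and inconsistent with) the original.
(e) Entailed — the narrative places the buttering before the scrubbing.
(f) Entailed — generalizing the patient leaves a sub-description the original still satisfies.

(e), (f)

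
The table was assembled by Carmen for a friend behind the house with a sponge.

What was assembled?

'the table' marks the patient of the assembling event.

the table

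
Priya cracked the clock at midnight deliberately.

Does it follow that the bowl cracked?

no

Nothing is said about any bowl; only the clock is affected.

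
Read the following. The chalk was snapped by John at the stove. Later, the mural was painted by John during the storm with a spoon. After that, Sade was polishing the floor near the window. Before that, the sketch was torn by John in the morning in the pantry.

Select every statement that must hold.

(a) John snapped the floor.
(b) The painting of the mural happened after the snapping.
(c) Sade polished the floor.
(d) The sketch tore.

(a) Not entailed — John snapped the chalk, not the floor; the floor belongs to the polishing event.
(b) Entailed — the narrative places the snapping before the painting.
(c) Entailed — 'polish' is an activity; 'was polishing' entails that some polishing happened, so 'polished' holds.
(d) Entailed — 'John tore the sketch' is causative; it entails the inchoative 'the sketch tore'.

(b), (c), (d)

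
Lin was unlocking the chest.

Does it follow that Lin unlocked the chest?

'was unlocking' is progressive; for an accomplishment like 'unlock the chest', it doesn't entail completion.

no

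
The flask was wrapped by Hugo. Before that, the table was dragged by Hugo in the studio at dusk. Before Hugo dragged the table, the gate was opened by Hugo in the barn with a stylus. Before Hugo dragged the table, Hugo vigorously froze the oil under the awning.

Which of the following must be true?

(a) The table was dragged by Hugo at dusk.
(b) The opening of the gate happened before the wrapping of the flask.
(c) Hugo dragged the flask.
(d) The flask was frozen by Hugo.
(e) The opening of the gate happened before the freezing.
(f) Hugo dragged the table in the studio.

(a), (b), (f)

(a) Entailed — dropping 'in the studio' leaves a sub-description the original still satisfies.
(b) Entailed — the narrative places the opening before the wrapping.
(c) Not entailed — Hugo dragged the table, not the flask; the flask belongs to the wrapping event.
(d) Not entailed — Hugo froze the oil, not the flask; the flask belongs to the wrapping event.
(e) Not entailed — the narrative doesn't order the opening relative to the freezing.
(f) Entailed — this follows by dropping conjuncts from the dragging event's description.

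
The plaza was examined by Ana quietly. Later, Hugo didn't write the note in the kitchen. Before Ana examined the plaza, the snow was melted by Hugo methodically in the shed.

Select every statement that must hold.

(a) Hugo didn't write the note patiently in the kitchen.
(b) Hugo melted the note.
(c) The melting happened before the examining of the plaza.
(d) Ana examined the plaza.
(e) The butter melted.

(a) Entailed — under negation, adding a further restriction is entailed: if no such writing event occurred, none occurred patiently either.
(b) Not entailed — Hugo melted the snow, not the note; the note belongs to the writing event.
(c) Entailed — the narrative places the melting before the examining.
(d) Entailed — dropping 'quietly' leaves a sub-description the original still satisfies.
(e) Not entailed — the snow is what melted, not the butter.

(a), (c), (d)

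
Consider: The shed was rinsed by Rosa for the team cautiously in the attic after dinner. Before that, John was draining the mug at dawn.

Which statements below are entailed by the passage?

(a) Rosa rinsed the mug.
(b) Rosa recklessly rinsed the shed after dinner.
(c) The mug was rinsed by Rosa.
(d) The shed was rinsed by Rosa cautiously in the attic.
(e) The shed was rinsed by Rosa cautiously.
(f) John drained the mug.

(d), (e)

(a) Not entailed — Rosa rinsed the shed, not the mug; the mug belongs to the draining event.
(b) Not entailed — 'recklessly' adds a manner not in (and inconsistent with) the original.
(c) Not entailed — Rosa rinsed the shed, not the mug; the mug belongs to the draining event.
(d) Entailed — this follows by dropping conjuncts from the rinsing event's description.
(e) Entailed — the original entails any weakening of itself; this just drops 'for the team', 'in the attic', 'after dinner'.
(f) Not entailed — 'was draining' is progressive on an accomplishment; it does not entail the completed 'drained'.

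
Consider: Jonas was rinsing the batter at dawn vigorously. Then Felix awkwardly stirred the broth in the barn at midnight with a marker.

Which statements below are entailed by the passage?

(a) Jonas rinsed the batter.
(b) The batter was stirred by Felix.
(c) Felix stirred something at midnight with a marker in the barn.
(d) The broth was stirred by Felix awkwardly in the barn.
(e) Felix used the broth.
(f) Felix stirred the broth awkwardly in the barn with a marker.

(a), (c), (d), (f)

(a) Entailed — 'rinse' is an activity; 'was rinsing' entails that some rinsing happened, so 'rinsed' holds.
(b) Not entailed — Felix stirred the broth, not the batter; the batter belongs to the rinsing event.
(c) Entailed — this follows by dropping conjuncts from the stirring event's description.
(d) Entailed — this follows by dropping conjuncts from the stirring event's description.
(e) Not entailed — the broth is the patient, not an instrument — Felix used a marker.
(f) Entailed — dropping 'at midnight' leaves a sub-description the original still satisfies.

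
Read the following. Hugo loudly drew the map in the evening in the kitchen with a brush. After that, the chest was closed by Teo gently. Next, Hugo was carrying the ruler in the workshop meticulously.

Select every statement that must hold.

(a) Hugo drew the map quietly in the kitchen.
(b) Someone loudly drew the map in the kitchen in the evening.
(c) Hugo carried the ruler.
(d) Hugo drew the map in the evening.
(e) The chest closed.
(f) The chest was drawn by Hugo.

(b), (c), (d), (e)

(a) Not entailed — 'quietly' adds a manner not in (and inconsistent with) the original.
(b) Entailed — dropping 'with a brush' and generalizing the agent leaves a sub-description the original still satisfies.
(c) Entailed — 'carry' is an activity; 'was carrying' entails that some carrying happened, so 'carried' holds.
(d) Entailed — dropping 'with a brush', 'in the kitchen', 'loudly' leaves a sub-description the original still satisfies.
(e) Entailed — 'Teo closed the chest' is causative; it entails the inchoative 'the chest closed'.
(f) Not entailed — Hugo drew the map, not the chest; the chest belongs to the closing event.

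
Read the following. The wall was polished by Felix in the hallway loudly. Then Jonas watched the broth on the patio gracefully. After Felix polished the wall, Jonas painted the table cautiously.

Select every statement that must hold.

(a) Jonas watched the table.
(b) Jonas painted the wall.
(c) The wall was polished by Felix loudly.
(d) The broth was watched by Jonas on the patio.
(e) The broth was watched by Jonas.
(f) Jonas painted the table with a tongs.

(a) Not entailed — Jonas watched the broth, not the table; the table belongs to the painting event.
(b) Not entailed — Jonas painted the table, not the wall; the wall belongs to the polishing event.
(c) Entailed — every conjunct here is already in the original polishing event.
(d) Entailed — the original entails any weakening of itself; this just drops 'gracefully'.
(e) Entailed — every conjunct here is already in the original watching event.
(f) Not entailed — 'with a tongs' adds information not in the original event.

(c), (d), (e)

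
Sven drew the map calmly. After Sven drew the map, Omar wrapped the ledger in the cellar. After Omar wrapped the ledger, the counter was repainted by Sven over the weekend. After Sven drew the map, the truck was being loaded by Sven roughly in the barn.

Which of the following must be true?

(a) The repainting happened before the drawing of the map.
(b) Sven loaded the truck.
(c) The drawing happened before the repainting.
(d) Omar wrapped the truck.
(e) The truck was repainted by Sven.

(c)

(a) Not entailed — the narrative places the drawing before the repainting, not after.
(b) Not entailed — 'was loading' is progressive on an accomplishment; it does not entail the completed 'loaded'.
(c) Entailed — the narrative places the drawing before the repainting.
(d) Not entailed — Omar wrapped the ledger, not the truck; the truck belongs to the loading event.
(e) Not entailed — Sven repainted the counter, not the truck; the truck belongs to the loading event.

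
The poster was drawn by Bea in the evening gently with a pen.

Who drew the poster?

'Bea' marks the agent of the drawing event.

Bea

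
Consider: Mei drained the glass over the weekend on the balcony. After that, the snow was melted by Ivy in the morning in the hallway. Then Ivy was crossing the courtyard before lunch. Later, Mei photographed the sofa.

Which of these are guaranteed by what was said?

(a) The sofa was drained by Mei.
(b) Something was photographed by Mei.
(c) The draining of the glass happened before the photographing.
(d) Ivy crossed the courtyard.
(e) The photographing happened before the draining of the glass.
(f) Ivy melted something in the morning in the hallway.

(b), (c), (f)

(a) Not entailed — Mei drained the glass, not the sofa; the sofa belongs to the photographing event.
(b) Entailed — generalizing the patient leaves a sub-description the original still satisfies.
(c) Entailed — the narrative places the draining before the photographing.
(d) Not entailed — 'was crossing' is progressive on an accomplishment; it does not entail the completed 'crossed'.
(e) Not entailed — the narrative places the draining before the photographing, not after.
(f) Entailed — generalizing the patient leaves a sub-description the original still satisfies.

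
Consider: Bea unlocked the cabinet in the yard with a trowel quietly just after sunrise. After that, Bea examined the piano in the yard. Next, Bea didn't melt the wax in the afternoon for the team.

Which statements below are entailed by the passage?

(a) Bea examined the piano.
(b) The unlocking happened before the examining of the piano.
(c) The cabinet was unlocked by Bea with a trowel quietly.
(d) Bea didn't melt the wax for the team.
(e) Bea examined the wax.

(a) Entailed — the original entails any weakening of itself; this just drops 'in the yard'.
(b) Entailed — the narrative places the unlocking before the examining.
(c) Entailed — dropping 'just after sunrise', 'in the yard' leaves a sub-description the original still satisfies.
(d) Not entailed — dropping 'in the afternoon' under negation is not valid — the original leaves open that Bea melted the wax some other way.
(e) Not entailed — Bea examined the piano, not the wax; the wax belongs to the melting event.

(a), (b), (c)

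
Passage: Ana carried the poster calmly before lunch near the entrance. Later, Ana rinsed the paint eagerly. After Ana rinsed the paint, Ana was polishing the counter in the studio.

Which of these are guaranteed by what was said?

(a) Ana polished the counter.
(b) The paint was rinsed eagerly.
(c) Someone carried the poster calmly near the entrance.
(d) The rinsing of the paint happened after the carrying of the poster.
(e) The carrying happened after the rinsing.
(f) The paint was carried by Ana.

(a), (b), (c), (d)

(a) Entailed — 'polish' is an activity; 'was polishing' entails that some polishing happened, so 'polished' holds.
(b) Entailed — every conjunct here is already in the original rinsing event.
(c) Entailed — every conjunct here is already in the original carrying event.
(d) Entailed — the narrative places the carrying before the rinsing.
(e) Not entailed — the narrative places the carrying before the rinsing, not after.
(f) Not entailed — Ana carried the poster, not the paint; the paint belongs to the rinsing event.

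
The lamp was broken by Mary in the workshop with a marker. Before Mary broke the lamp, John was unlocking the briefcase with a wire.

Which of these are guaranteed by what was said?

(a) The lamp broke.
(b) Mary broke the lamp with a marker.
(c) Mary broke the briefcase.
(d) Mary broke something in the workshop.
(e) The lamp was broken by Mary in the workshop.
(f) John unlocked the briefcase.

(a), (b), (d), (e)

(a) Entailed — 'Mary broke the lamp' is causative; it entails the inchoative 'the lamp broke'.
(b) Entailed — the original entails any weakening of itself; this just drops 'in the workshop'.
(c) Not entailed — Mary broke the lamp, not the briefcase; the briefcase belongs to the unlocking event.
(d) Entailed — the original entails any weakening of itself; this just drops 'with a marker' and generalizes the patient.
(e) Entailed — every conjunct here is already in the original breaking event.
(f) Not entailed — 'was unlocking' is progressive on an accomplishment; it does not entail the completed 'unlocked'.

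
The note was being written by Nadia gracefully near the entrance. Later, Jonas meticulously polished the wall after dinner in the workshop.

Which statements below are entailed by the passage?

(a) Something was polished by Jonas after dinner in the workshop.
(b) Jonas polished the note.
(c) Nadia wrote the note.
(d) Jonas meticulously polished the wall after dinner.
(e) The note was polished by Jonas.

(a) Entailed — the original entails any weakening of itself; this just drops 'meticulously' and generalizes the patient.
(b) Not entailed — Jonas polished the wall, not the note; the note belongs to the writing event.
(c) Not entailed — 'was writing' is progressive on an accomplishment; it does not entail the completed 'wrote'.
(d) Entailed — the original entails any weakening of itself; this just drops 'in the workshop'.
(e) Not entailed — Jonas polished the wall, not the note; the note belongs to the writing event.

(a), (d)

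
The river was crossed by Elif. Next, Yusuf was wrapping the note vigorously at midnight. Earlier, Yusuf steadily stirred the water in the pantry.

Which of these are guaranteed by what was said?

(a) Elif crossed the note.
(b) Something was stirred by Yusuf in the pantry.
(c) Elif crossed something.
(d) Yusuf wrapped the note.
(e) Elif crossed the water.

(a) Not entailed — Elif crossed the river, not the note; the note belongs to the wrapping event.
(b) Entailed — every conjunct here is already in the original stirring event.
(c) Entailed — the original entails any weakening of itself; this just generalizes the patient.
(d) Not entailed — 'was wrapping' is progressive on an accomplishment; it does not entail the completed 'wrapped'.
(e) Not entailed — Elif crossed the river, not the water; the water belongs to the stirring event.

(b), (c)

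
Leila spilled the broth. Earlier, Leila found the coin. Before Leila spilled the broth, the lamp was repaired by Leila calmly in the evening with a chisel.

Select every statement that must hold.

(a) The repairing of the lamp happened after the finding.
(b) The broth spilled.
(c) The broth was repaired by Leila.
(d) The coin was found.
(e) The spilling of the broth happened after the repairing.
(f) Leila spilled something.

(b), (d), (e), (f)

(a) Not entailed — the narrative doesn't order the finding relative to the repairing.
(b) Entailed — 'Leila spilled the broth' is causative; it entails the inchoative 'the broth spilled'.
(c) Not entailed — Leila repaired the lamp, not the broth; the broth belongs to the spilling event.
(d) Entailed — generalizing the agent leaves a sub-description the original still satisfies.
(e) Entailed — the narrative places the repairing before the spilling.
(f) Entailed — this follows by dropping conjuncts from the spilling event's description.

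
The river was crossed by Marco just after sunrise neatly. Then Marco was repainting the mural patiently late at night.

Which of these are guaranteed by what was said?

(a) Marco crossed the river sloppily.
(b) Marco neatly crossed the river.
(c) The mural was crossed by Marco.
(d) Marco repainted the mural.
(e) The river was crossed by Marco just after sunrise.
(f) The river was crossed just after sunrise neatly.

(a) Not entailed — 'sloppily' adds a manner not in (and inconsistent with) the original.
(b) Entailed — this follows by dropping conjuncts from the crossing event's description.
(c) Not entailed — Marco crossed the river, not the mural; the mural belongs to the repainting event.
(d) Not entailed — 'was repainting' is progressive on an accomplishment; it does not entail the completed 'repainted'.
(e) Entailed — the original entails any weakening of itself; this just drops 'neatly'.
(f) Entailed — every conjunct here is already in the original crossing event.

(b), (e), (f)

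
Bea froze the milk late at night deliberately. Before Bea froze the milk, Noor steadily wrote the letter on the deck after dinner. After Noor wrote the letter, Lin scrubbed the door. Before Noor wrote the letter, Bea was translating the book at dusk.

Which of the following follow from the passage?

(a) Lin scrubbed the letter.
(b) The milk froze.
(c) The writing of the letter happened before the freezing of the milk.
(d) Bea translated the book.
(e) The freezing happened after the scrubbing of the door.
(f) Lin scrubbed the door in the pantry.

(b), (c)

(a) Not entailed — Lin scrubbed the door, not the letter; the letter belongs to the writing event.
(b) Entailed — 'Bea froze the milk' is causative; it entails the inchoative 'the milk froze'.
(c) Entailed — the narrative places the writing before the freezing.
(d) Not entailed — 'was translating' is progressive on an accomplishment; it does not entail the completed 'translated'.
(e) Not entailed — the narrative doesn't order the scrubbing relative to the freezing.
(f) Not entailed — 'in the pantry' adds information not in the original event.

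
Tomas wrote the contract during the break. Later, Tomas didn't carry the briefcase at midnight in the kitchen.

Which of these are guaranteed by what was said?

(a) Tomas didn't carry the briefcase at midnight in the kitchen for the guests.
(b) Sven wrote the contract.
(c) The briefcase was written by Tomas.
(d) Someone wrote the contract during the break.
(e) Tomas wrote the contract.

(a) Entailed — under negation, adding a further restriction is entailed: if no such carrying event occurred, none occurred for the guests either.
(b) Not entailed — the passage has Tomas writing the contract, not Sven.
(c) Not entailed — Tomas wrote the contract, not the briefcase; the briefcase belongs to the carrying event.
(d) Entailed — this follows by dropping conjuncts from the writing event's description.
(e) Entailed — dropping 'during the break' leaves a sub-description the original still satisfies.

(a), (d), (e)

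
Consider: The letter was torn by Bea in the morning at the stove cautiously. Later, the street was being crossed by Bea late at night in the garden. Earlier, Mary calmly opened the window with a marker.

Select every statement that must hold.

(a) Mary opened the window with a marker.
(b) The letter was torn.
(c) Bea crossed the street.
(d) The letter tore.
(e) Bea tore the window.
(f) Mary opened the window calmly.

(a) Entailed — dropping 'calmly' leaves a sub-description the original still satisfies.
(b) Entailed — dropping 'in the morning', 'at the stove', 'cautiously' and generalizing the agent leaves a sub-description the original still satisfies.
(c) Not entailed — 'was crossing' is progressive on an accomplishment; it does not entail the completed 'crossed'.
(d) Entailed — 'Bea tore the letter' is causative; it entails the inchoative 'the letter tore'.
(e) Not entailed — Bea tore the letter, not the window; the window belongs to the opening event.
(f) Entailed — this follows by dropping conjuncts from the opening event's description.

(a), (b), (d), (f)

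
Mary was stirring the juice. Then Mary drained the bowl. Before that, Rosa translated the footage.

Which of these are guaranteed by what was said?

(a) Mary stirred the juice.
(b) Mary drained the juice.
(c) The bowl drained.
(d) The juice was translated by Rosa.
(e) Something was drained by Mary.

(a) Entailed — 'stir' is an activity; 'was stirring' entails that some stirring happened, so 'stirred' holds.
(b) Not entailed — Mary drained the bowl, not the juice; the juice belongs to the stirring event.
(c) Entailed — 'Mary drained the bowl' is causative; it entails the inchoative 'the bowl drained'.
(d) Not entailed — Rosa translated the footage, not the juice; the juice belongs to the stirring event.
(e) Entailed — this follows by dropping conjuncts from the draining event's description.

(a), (c), (e)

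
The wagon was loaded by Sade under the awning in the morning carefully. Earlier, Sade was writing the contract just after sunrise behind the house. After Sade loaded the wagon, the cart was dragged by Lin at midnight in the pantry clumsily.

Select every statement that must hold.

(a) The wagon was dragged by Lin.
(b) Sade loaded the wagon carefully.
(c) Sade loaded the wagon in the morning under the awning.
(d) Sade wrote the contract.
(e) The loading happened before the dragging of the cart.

(a) Not entailed — Lin dragged the cart, not the wagon; the wagon belongs to the loading event.
(b) Entailed — this follows by dropping conjuncts from the loading event's description.
(c) Entailed — the original entails any weakening of itself; this just drops 'carefully'.
(d) Not entailed — 'was writing' is progressive on an accomplishment; it does not entail the completed 'wrote'.
(e) Entailed — the narrative places the loading before the dragging.

(b), (c), (e)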